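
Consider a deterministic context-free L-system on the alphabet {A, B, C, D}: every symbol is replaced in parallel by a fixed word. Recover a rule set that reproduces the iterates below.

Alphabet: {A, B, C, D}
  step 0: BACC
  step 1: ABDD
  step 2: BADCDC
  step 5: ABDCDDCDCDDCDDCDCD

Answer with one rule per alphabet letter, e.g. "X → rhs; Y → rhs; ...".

A->B, B->A, C->D, D->DC

  step 1 ⇒ step 2: ABDD ⇒ B·A·DC·DC
    A ↦ B
    B ↦ A
    D ↦ DC
  step 0 ⇒ step 1: BACC ⇒ A·B·D·D
    C ↦ D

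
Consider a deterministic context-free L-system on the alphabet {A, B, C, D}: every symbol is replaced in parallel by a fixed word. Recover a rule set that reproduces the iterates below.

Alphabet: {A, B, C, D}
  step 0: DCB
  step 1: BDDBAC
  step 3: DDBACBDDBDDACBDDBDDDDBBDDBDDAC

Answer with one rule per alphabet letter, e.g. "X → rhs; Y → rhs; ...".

A->DD, B->AC, C->B, D->BDD

  step 0 ⇒ step 1: DCB ⇒ BDD·B·AC
    B ↦ AC
    C ↦ B
    D ↦ BDD
    A ↦ DD  (constrained at step 1)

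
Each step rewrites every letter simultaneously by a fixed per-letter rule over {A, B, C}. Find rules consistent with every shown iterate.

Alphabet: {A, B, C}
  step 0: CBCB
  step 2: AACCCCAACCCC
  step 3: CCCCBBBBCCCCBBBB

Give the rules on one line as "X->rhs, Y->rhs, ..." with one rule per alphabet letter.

  step 2 ⇒ step 3: AACCCCAACCCC ⇒ CC·CC·B·B·B·B·CC·CC·B·B·B·B
    A ↦ CC
    C ↦ B
    B ↦ AA  (constrained at step 0)

A->CC, B->AA, C->B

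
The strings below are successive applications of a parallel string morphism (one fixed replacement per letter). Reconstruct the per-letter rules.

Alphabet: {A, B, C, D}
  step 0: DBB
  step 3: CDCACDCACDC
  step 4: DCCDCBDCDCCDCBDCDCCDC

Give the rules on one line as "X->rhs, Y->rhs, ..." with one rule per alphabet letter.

  step 3 ⇒ step 4: CDCACDCACDC ⇒ DC·C·DC·BDC·DC·C·DC·BDC·DC·C·DC
    A ↦ BDC
    C ↦ DC
    D ↦ C
    B ↦ A  (constrained at step 0)

A->BDC, B->A, C->DC, D->C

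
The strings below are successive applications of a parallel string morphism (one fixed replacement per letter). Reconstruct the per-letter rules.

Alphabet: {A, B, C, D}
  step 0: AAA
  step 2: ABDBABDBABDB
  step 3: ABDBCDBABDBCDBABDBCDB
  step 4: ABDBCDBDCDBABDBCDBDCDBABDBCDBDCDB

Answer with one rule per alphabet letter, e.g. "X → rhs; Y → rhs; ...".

  step 3 ⇒ step 4: ABDBCDBABDBCDBABDBCDB ⇒ AB·DB·C·DB·D·C·DB·AB·DB·C·DB·D·C·DB·AB·DB·C·DB·D·C·DB
    A ↦ AB
    B ↦ DB
    C ↦ D
    D ↦ C

A->AB, B->DB, C->D, D->C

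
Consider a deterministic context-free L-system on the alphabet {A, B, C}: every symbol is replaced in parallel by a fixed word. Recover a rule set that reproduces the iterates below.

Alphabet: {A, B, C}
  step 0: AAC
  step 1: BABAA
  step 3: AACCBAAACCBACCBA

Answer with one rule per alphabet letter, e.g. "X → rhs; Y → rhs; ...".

  step 0 ⇒ step 1: AAC ⇒ BA·BA·A
    A ↦ BA
    C ↦ A
    B ↦ CC  (constrained at step 1)

A->BA, B->CC, C->A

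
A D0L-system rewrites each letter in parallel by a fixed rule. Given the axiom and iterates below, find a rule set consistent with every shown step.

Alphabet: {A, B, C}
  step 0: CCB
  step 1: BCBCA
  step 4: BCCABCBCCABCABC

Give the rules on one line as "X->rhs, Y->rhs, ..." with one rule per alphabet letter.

A->C, B->A, C->BC

  step 0 ⇒ step 1: CCB ⇒ BC·BC·A
    B ↦ A
    C ↦ BC
    A ↦ C  (constrained at step 1)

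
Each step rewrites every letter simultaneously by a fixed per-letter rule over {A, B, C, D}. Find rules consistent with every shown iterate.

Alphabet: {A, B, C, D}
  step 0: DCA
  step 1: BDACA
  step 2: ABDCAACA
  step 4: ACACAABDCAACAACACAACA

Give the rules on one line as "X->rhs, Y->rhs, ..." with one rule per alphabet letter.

A->CA, B->A, C->A, D->BD

  step 1 ⇒ step 2: BDACA ⇒ A·BD·CA·A·CA
    A ↦ CA
    B ↦ A
    C ↦ A
    D ↦ BD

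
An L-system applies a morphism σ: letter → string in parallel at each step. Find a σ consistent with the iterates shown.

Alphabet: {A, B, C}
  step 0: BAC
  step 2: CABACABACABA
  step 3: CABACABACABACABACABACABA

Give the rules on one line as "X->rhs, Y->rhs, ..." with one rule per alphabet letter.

  step 2 ⇒ step 3: CABACABACABA ⇒ CA·BA·CA·BA·CA·BA·CA·BA·CA·BA·CA·BA
    A ↦ BA
    B ↦ CA
    C ↦ CA

A->BA, B->CA, C->CA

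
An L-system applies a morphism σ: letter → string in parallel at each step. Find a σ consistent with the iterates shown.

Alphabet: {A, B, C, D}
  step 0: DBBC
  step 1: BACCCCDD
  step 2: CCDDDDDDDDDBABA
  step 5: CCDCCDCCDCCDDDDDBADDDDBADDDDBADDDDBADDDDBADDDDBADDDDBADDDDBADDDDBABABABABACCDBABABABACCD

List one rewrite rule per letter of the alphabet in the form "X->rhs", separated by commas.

A->D, B->CC, C->DD, D->BA

  step 1 ⇒ step 2: BACCCCDD ⇒ CC·D·DD·DD·DD·DD·BA·BA
    A ↦ D
    B ↦ CC
    C ↦ DD
    D ↦ BA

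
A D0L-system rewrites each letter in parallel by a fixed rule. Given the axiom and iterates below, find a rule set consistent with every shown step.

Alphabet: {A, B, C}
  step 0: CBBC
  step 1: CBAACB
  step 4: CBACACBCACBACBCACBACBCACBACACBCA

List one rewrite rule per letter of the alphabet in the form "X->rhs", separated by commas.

A->CA, B->A, C->CB

  step 0 ⇒ step 1: CBBC ⇒ CB·A·A·CB
    B ↦ A
    C ↦ CB
    A ↦ CA  (constrained at step 1)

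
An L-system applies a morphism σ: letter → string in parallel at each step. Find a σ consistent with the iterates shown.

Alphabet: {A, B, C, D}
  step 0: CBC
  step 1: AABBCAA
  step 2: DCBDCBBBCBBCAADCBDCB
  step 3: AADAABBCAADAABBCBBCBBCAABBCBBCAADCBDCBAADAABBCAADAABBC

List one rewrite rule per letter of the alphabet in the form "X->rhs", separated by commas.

  step 2 ⇒ step 3: DCBDCBBBCBBCAADCBDCB ⇒ AAD·AA·BBC·AAD·AA·BBC·BBC·BBC·AA·BBC·BBC·AA·DCB·DCB·AAD·AA·BBC·AAD·AA·BBC
    A ↦ DCB
    B ↦ BBC
    C ↦ AA
    D ↦ AAD

A->DCB, B->BBC, C->AA, D->AAD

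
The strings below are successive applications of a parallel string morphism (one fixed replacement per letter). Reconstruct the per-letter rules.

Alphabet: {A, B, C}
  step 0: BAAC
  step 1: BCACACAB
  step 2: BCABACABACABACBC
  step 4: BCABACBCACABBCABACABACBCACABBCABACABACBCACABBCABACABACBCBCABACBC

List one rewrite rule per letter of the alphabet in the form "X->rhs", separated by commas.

A->AC, B->BC, C->AB

  step 1 ⇒ step 2: BCACACAB ⇒ BC·AB·AC·AB·AC·AB·AC·BC
    A ↦ AC
    B ↦ BC
    C ↦ AB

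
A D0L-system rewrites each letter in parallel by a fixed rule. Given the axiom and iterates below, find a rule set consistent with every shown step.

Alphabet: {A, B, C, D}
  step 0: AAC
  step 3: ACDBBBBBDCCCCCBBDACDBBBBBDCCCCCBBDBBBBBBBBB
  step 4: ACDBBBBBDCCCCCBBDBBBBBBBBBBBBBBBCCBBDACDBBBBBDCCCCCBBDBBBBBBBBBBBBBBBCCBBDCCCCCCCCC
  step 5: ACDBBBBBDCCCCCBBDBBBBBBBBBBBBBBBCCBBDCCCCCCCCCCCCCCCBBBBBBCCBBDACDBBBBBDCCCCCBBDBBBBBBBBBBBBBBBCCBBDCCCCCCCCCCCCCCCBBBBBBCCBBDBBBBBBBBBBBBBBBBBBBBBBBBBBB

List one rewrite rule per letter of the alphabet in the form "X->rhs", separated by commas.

A->ACD, B->C, C->BBB, D->BBD

  step 4 ⇒ step 5: ACDBBBBBDCCCCCBBDBBBBBBBBBBBBBBBCCBBDACDBBBBBDCCCCCBBDBBBBBBBBBBBBBBBCCBBDCCCCCCCCC ⇒ ACD·BBB·BBD·C·C·C·C·C·BBD·BBB·BBB·BBB·BBB·BBB·C·C·BBD·C·C·C·C·C·C·C·C·C·C·C·C·C·C·C·BBB·BBB·C·C·BBD·ACD·BBB·BBD·C·C·C·C·C·BBD·BBB·BBB·BBB·BBB·BBB·C·C·BBD·C·C·C·C·C·C·C·C·C·C·C·C·C·C·C·BBB·BBB·C·C·BBD·BBB·BBB·BBB·BBB·BBB·BBB·BBB·BBB·BBB
    A ↦ ACD
    B ↦ C
    C ↦ BBB
    D ↦ BBD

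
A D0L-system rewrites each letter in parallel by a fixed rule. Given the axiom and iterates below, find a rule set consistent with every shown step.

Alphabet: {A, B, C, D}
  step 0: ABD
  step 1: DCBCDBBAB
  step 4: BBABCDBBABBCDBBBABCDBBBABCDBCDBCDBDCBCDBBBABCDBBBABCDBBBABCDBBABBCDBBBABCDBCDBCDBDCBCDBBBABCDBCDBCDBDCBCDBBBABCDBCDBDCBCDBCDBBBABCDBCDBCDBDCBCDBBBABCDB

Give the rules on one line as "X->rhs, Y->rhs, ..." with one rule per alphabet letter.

  step 0 ⇒ step 1: ABD ⇒ DCB·CDB·BAB
    A ↦ DCB
    B ↦ CDB
    D ↦ BAB
    C ↦ B  (constrained at step 1)

A->DCB, B->CDB, C->B, D->BAB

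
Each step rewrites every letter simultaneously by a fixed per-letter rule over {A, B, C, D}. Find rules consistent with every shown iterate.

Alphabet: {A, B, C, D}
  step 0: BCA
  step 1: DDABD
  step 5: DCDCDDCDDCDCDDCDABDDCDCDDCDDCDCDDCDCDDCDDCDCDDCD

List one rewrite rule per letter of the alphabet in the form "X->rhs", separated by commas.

  step 0 ⇒ step 1: BCA ⇒ D·D·ABD
    A ↦ ABD
    B ↦ D
    C ↦ D
    D ↦ CD  (constrained at step 1)

A->ABD, B->D, C->D, D->CD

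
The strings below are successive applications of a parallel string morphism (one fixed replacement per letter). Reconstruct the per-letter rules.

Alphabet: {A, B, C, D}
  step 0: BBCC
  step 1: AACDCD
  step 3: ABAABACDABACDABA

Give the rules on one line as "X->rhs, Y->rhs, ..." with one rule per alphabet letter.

  step 0 ⇒ step 1: BBCC ⇒ A·A·CD·CD
    B ↦ A
    C ↦ CD
    A ↦ BA  (constrained at step 1)
    D ↦ A  (constrained at step 1)

A->BA, B->A, C->CD, D->A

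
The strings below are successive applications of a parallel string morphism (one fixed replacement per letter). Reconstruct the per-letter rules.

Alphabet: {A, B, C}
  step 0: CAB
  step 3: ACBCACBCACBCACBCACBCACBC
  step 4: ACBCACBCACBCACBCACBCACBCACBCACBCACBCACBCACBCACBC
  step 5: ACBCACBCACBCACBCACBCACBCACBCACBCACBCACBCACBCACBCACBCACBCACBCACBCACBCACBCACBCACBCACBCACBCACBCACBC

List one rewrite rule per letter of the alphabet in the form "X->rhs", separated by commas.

A->AC, B->AC, C->BC

  step 4 ⇒ step 5: ACBCACBCACBCACBCACBCACBCACBCACBCACBCACBCACBCACBC ⇒ AC·BC·AC·BC·AC·BC·AC·BC·AC·BC·AC·BC·AC·BC·AC·BC·AC·BC·AC·BC·AC·BC·AC·BC·AC·BC·AC·BC·AC·BC·AC·BC·AC·BC·AC·BC·AC·BC·AC·BC·AC·BC·AC·BC·AC·BC·AC·BC
    A ↦ AC
    B ↦ AC
    C ↦ BC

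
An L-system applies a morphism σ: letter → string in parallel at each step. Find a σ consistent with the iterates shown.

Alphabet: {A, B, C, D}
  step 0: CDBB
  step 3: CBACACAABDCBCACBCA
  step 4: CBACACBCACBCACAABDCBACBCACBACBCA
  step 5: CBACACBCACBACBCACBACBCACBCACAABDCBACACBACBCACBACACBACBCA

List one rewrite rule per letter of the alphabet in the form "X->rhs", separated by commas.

  step 4 ⇒ step 5: CBACACBCACBCACAABDCBACBCACBACBCA ⇒ CB·A·CA·CB·CA·CB·A·CB·CA·CB·A·CB·CA·CB·CA·CA·A·BD·CB·A·CA·CB·A·CB·CA·CB·A·CA·CB·A·CB·CA
    A ↦ CA
    B ↦ A
    C ↦ CB
    D ↦ BD

A->CA, B->A, C->CB, D->BD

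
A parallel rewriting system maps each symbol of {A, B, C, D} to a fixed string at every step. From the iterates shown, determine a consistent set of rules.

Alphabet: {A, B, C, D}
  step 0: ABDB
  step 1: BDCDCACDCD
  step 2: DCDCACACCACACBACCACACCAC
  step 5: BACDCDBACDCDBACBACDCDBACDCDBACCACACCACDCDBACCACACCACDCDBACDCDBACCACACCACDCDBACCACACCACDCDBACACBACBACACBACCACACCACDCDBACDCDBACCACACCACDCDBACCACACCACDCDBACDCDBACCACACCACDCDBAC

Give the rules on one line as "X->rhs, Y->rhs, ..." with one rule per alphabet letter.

  step 1 ⇒ step 2: BDCDCACDCD ⇒ DCD·CAC·AC·CAC·AC·B·AC·CAC·AC·CAC
    A ↦ B
    B ↦ DCD
    C ↦ AC
    D ↦ CAC

A->B, B->DCD, C->AC, D->CAC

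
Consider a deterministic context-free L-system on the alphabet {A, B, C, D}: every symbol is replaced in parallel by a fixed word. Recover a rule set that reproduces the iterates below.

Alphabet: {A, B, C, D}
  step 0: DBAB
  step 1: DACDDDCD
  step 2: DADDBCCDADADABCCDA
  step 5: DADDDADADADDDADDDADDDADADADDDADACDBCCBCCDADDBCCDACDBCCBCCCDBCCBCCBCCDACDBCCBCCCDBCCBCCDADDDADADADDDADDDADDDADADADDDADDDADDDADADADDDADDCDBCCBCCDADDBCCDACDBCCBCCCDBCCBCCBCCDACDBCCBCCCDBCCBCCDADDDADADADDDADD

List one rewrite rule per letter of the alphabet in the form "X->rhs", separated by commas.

  step 1 ⇒ step 2: DACDDDCD ⇒ DA·DD·BCC·DA·DA·DA·BCC·DA
    A ↦ DD
    C ↦ BCC
    D ↦ DA
  step 0 ⇒ step 1: DBAB ⇒ DA·CD·DD·CD
    B ↦ CD

A->DD, B->CD, C->BCC, D->DA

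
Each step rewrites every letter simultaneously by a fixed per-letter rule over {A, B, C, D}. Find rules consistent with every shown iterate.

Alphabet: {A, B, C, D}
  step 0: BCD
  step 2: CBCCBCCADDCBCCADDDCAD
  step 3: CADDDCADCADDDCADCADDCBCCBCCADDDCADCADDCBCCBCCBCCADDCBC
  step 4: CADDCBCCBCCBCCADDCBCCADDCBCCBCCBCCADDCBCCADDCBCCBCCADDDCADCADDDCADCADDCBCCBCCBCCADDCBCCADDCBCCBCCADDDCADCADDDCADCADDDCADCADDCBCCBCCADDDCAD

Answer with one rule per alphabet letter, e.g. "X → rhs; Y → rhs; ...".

A->D, B->DD, C->CAD, D->CBC

  step 3 ⇒ step 4: CADDDCADCADDDCADCADDCBCCBCCADDDCADCADDCBCCBCCBCCADDCBC ⇒ CAD·D·CBC·CBC·CBC·CAD·D·CBC·CAD·D·CBC·CBC·CBC·CAD·D·CBC·CAD·D·CBC·CBC·CAD·DD·CAD·CAD·DD·CAD·CAD·D·CBC·CBC·CBC·CAD·D·CBC·CAD·D·CBC·CBC·CAD·DD·CAD·CAD·DD·CAD·CAD·DD·CAD·CAD·D·CBC·CBC·CAD·DD·CAD
    A ↦ D
    B ↦ DD
    C ↦ CAD
    D ↦ CBC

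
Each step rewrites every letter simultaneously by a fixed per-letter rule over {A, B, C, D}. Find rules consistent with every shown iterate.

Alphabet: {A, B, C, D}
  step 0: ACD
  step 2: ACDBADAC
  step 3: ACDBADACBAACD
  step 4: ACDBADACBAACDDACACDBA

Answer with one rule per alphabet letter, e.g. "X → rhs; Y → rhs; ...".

A->AC, B->D, C->D, D->BA

  step 3 ⇒ step 4: ACDBADACBAACD ⇒ AC·D·BA·D·AC·BA·AC·D·D·AC·AC·D·BA
    A ↦ AC
    B ↦ D
    C ↦ D
    D ↦ BA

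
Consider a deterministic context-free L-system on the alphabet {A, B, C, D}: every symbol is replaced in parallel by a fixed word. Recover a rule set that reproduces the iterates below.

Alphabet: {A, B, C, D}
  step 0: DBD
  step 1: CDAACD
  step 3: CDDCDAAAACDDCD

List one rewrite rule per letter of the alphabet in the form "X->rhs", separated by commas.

  step 0 ⇒ step 1: DBD ⇒ CD·AA·CD
    B ↦ AA
    D ↦ CD
    A ↦ B  (constrained at step 1)
    C ↦ D  (constrained at step 1)

A->B, B->AA, C->D, D->CD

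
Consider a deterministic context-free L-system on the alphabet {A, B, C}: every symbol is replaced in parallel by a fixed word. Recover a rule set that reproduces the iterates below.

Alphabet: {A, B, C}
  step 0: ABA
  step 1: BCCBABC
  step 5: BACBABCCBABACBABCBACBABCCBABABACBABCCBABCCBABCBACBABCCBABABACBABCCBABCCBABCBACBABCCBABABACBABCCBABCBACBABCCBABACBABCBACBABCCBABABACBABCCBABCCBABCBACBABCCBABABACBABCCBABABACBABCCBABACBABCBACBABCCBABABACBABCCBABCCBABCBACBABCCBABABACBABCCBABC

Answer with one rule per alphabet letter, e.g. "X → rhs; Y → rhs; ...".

  step 0 ⇒ step 1: ABA ⇒ BC·CBA·BC
    A ↦ BC
    B ↦ CBA
    C ↦ BA  (constrained at step 1)

A->BC, B->CBA, C->BA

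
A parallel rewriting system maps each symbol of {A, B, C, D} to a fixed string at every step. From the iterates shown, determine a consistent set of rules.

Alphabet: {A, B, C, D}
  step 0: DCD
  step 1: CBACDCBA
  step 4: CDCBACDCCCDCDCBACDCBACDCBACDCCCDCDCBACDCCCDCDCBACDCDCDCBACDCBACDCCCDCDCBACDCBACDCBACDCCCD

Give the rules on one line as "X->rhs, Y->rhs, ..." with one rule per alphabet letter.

A->CD, B->CC, C->CD, D->CBA

  step 0 ⇒ step 1: DCD ⇒ CBA·CD·CBA
    C ↦ CD
    D ↦ CBA
    A ↦ CD  (constrained at step 1)
    B ↦ CC  (constrained at step 1)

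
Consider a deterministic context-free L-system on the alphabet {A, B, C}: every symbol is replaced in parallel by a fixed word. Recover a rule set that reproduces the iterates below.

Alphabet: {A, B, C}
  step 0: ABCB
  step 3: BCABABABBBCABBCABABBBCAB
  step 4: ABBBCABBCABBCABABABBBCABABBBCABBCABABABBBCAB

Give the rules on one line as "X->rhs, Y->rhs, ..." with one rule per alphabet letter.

A->BC, B->AB, C->B

  step 3 ⇒ step 4: BCABABABBBCABBCABABBBCAB ⇒ AB·B·BC·AB·BC·AB·BC·AB·AB·AB·B·BC·AB·AB·B·BC·AB·BC·AB·AB·AB·B·BC·AB
    A ↦ BC
    B ↦ AB
    C ↦ B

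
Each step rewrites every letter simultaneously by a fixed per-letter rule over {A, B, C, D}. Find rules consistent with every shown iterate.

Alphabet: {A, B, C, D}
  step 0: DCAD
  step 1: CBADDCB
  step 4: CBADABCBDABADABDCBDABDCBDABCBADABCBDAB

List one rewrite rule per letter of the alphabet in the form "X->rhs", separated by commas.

  step 0 ⇒ step 1: DCAD ⇒ CB·AD·D·CB
    A ↦ D
    C ↦ AD
    D ↦ CB
    B ↦ AB  (constrained at step 1)

A->D, B->AB, C->AD, D->CB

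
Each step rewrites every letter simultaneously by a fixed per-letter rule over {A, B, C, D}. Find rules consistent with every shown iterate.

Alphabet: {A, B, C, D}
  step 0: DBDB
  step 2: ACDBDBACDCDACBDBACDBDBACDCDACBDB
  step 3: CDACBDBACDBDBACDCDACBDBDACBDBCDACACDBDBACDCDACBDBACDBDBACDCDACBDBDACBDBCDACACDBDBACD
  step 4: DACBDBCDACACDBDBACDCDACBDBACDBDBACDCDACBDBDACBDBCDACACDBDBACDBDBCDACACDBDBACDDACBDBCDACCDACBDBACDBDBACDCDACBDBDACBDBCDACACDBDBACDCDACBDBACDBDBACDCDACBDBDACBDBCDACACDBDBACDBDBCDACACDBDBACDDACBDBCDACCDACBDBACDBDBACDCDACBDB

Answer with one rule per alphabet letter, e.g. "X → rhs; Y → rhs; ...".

A->C, B->ACD, C->DAC, D->BDB

  step 3 ⇒ step 4: CDACBDBACDBDBACDCDACBDBDACBDBCDACACDBDBACDCDACBDBACDBDBACDCDACBDBDACBDBCDACACDBDBACD ⇒ DAC·BDB·C·DAC·ACD·BDB·ACD·C·DAC·BDB·ACD·BDB·ACD·C·DAC·BDB·DAC·BDB·C·DAC·ACD·BDB·ACD·BDB·C·DAC·ACD·BDB·ACD·DAC·BDB·C·DAC·C·DAC·BDB·ACD·BDB·ACD·C·DAC·BDB·DAC·BDB·C·DAC·ACD·BDB·ACD·C·DAC·BDB·ACD·BDB·ACD·C·DAC·BDB·DAC·BDB·C·DAC·ACD·BDB·ACD·BDB·C·DAC·ACD·BDB·ACD·DAC·BDB·C·DAC·C·DAC·BDB·ACD·BDB·ACD·C·DAC·BDB
    A ↦ C
    B ↦ ACD
    C ↦ DAC
    D ↦ BDB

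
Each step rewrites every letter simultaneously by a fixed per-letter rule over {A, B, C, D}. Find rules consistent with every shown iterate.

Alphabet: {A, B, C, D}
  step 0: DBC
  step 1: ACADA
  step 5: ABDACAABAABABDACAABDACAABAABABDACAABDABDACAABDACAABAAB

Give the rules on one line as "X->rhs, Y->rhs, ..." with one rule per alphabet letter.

  step 0 ⇒ step 1: DBC ⇒ ACA·D·A
    B ↦ D
    C ↦ A
    D ↦ ACA
    A ↦ AB  (constrained at step 1)

A->AB, B->D, C->A, D->ACA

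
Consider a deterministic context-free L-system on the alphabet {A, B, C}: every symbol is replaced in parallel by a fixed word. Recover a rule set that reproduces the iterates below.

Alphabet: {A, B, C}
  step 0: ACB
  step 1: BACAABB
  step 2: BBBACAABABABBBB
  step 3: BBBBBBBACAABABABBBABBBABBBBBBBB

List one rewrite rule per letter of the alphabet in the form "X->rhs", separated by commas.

A->BA, B->BB, C->CAA

  step 2 ⇒ step 3: BBBACAABABABBBB ⇒ BB·BB·BB·BA·CAA·BA·BA·BB·BA·BB·BA·BB·BB·BB·BB
    A ↦ BA
    B ↦ BB
    C ↦ CAA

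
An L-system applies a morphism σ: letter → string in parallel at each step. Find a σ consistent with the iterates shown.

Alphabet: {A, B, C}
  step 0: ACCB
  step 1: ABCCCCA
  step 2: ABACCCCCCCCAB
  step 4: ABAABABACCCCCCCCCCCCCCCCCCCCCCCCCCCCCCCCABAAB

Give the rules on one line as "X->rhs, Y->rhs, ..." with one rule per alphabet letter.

  step 1 ⇒ step 2: ABCCCCA ⇒ AB·A·CC·CC·CC·CC·AB
    A ↦ AB
    B ↦ A
    C ↦ CC

A->AB, B->A, C->CC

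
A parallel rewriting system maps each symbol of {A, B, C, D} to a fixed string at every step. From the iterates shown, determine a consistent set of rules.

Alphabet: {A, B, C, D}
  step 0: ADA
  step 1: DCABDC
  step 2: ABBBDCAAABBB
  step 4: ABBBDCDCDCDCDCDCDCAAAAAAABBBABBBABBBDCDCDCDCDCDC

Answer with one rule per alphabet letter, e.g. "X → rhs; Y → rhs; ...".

  step 1 ⇒ step 2: DCABDC ⇒ AB·BB·DC·AA·AB·BB
    A ↦ DC
    B ↦ AA
    C ↦ BB
    D ↦ AB

A->DC, B->AA, C->BB, D->AB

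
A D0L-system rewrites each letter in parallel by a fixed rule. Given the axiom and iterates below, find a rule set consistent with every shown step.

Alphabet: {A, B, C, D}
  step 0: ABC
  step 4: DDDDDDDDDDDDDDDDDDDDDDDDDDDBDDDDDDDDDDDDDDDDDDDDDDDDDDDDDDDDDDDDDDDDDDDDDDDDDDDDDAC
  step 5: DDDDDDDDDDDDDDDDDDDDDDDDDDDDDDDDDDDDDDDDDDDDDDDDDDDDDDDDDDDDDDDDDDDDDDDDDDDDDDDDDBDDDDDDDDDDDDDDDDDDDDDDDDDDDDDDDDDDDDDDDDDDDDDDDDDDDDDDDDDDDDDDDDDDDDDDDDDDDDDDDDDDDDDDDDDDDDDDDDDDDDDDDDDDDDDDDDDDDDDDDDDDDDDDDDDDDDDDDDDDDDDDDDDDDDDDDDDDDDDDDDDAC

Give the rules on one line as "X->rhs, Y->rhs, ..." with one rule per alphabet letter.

  step 4 ⇒ step 5: DDDDDDDDDDDDDDDDDDDDDDDDDDDBDDDDDDDDDDDDDDDDDDDDDDDDDDDDDDDDDDDDDDDDDDDDDDDDDDDDDAC ⇒ DDD·DDD·DDD·DDD·DDD·DDD·DDD·DDD·DDD·DDD·DDD·DDD·DDD·DDD·DDD·DDD·DDD·DDD·DDD·DDD·DDD·DDD·DDD·DDD·DDD·DDD·DDD·BD·DDD·DDD·DDD·DDD·DDD·DDD·DDD·DDD·DDD·DDD·DDD·DDD·DDD·DDD·DDD·DDD·DDD·DDD·DDD·DDD·DDD·DDD·DDD·DDD·DDD·DDD·DDD·DDD·DDD·DDD·DDD·DDD·DDD·DDD·DDD·DDD·DDD·DDD·DDD·DDD·DDD·DDD·DDD·DDD·DDD·DDD·DDD·DDD·DDD·DDD·DDD·DDD·DDD·D·AC
    A ↦ D
    B ↦ BD
    C ↦ AC
    D ↦ DDD

A->D, B->BD, C->AC, D->DDD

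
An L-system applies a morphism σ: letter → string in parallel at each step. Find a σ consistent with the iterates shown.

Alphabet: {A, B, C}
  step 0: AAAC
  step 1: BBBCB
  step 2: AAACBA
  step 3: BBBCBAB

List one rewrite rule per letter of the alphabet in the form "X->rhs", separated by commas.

A->B, B->A, C->CB

  step 2 ⇒ step 3: AAACBA ⇒ B·B·B·CB·A·B
    A ↦ B
    B ↦ A
    C ↦ CB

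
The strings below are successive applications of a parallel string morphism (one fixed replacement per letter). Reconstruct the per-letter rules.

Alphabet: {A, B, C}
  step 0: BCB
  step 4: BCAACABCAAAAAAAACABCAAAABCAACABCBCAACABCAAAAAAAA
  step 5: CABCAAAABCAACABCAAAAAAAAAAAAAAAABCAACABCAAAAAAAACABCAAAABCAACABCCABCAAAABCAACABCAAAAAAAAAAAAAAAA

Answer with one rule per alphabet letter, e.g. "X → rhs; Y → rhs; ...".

  step 4 ⇒ step 5: BCAACABCAAAAAAAACABCAAAABCAACABCBCAACABCAAAAAAAA ⇒ CA·BC·AA·AA·BC·AA·CA·BC·AA·AA·AA·AA·AA·AA·AA·AA·BC·AA·CA·BC·AA·AA·AA·AA·CA·BC·AA·AA·BC·AA·CA·BC·CA·BC·AA·AA·BC·AA·CA·BC·AA·AA·AA·AA·AA·AA·AA·AA
    A ↦ AA
    B ↦ CA
    C ↦ BC

A->AA, B->CA, C->BC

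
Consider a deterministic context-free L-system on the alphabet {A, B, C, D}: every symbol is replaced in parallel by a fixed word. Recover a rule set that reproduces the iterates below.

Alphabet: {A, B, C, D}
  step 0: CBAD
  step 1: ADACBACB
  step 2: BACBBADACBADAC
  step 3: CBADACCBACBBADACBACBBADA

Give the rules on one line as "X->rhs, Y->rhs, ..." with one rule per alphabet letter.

  step 2 ⇒ step 3: BACBBADACBADAC ⇒ C·B·ADA·C·C·B·ACB·B·ADA·C·B·ACB·B·ADA
    A ↦ B
    B ↦ C
    C ↦ ADA
    D ↦ ACB

A->B, B->C, C->ADA, D->ACB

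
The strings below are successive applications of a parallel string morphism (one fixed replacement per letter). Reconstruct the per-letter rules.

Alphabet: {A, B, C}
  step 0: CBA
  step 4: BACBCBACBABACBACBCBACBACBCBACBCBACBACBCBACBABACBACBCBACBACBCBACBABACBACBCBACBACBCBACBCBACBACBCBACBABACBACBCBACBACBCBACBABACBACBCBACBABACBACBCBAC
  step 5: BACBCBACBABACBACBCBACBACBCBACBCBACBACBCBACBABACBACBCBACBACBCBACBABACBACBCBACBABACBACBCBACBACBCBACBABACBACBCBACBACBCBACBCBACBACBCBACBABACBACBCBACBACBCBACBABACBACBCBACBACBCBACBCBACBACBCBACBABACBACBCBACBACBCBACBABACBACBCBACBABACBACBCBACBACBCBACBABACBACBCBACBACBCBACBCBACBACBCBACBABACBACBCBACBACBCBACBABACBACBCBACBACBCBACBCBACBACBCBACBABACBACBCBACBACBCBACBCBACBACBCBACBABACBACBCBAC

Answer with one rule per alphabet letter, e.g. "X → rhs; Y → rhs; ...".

A->CBC, B->BA, C->BAC

  step 4 ⇒ step 5: BACBCBACBABACBACBCBACBACBCBACBCBACBACBCBACBABACBACBCBACBACBCBACBABACBACBCBACBACBCBACBCBACBACBCBACBABACBACBCBACBACBCBACBABACBACBCBACBABACBACBCBAC ⇒ BA·CBC·BAC·BA·BAC·BA·CBC·BAC·BA·CBC·BA·CBC·BAC·BA·CBC·BAC·BA·BAC·BA·CBC·BAC·BA·CBC·BAC·BA·BAC·BA·CBC·BAC·BA·BAC·BA·CBC·BAC·BA·CBC·BAC·BA·BAC·BA·CBC·BAC·BA·CBC·BA·CBC·BAC·BA·CBC·BAC·BA·BAC·BA·CBC·BAC·BA·CBC·BAC·BA·BAC·BA·CBC·BAC·BA·CBC·BA·CBC·BAC·BA·CBC·BAC·BA·BAC·BA·CBC·BAC·BA·CBC·BAC·BA·BAC·BA·CBC·BAC·BA·BAC·BA·CBC·BAC·BA·CBC·BAC·BA·BAC·BA·CBC·BAC·BA·CBC·BA·CBC·BAC·BA·CBC·BAC·BA·BAC·BA·CBC·BAC·BA·CBC·BAC·BA·BAC·BA·CBC·BAC·BA·CBC·BA·CBC·BAC·BA·CBC·BAC·BA·BAC·BA·CBC·BAC·BA·CBC·BA·CBC·BAC·BA·CBC·BAC·BA·BAC·BA·CBC·BAC
    A ↦ CBC
    B ↦ BA
    C ↦ BAC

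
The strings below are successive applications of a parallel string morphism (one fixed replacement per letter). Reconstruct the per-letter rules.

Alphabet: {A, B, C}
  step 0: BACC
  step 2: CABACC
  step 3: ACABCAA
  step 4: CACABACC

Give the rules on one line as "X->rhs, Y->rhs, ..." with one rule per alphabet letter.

  step 3 ⇒ step 4: ACABCAA ⇒ C·A·C·AB·A·C·C
    A ↦ C
    B ↦ AB
    C ↦ A

A->C, B->AB, C->A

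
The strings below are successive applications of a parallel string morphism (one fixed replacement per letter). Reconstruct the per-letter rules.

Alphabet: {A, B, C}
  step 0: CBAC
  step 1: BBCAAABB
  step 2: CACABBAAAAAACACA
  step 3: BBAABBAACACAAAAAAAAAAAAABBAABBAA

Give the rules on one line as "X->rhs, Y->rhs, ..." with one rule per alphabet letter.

A->AA, B->CA, C->BB

  step 2 ⇒ step 3: CACABBAAAAAACACA ⇒ BB·AA·BB·AA·CA·CA·AA·AA·AA·AA·AA·AA·BB·AA·BB·AA
    A ↦ AA
    B ↦ CA
    C ↦ BB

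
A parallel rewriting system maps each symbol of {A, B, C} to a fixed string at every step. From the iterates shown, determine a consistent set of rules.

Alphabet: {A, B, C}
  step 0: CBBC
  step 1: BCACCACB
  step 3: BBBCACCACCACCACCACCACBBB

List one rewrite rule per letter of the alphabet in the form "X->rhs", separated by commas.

  step 0 ⇒ step 1: CBBC ⇒ B·CAC·CAC·B
    B ↦ CAC
    C ↦ B
    A ↦ B  (constrained at step 1)

A->B, B->CAC, C->B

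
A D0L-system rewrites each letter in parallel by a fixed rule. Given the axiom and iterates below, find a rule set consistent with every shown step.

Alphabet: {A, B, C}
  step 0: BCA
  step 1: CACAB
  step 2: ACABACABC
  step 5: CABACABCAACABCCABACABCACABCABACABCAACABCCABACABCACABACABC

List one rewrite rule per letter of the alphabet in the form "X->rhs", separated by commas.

  step 1 ⇒ step 2: CACAB ⇒ A·CAB·A·CAB·C
    A ↦ CAB
    B ↦ C
    C ↦ A

A->CAB, B->C, C->A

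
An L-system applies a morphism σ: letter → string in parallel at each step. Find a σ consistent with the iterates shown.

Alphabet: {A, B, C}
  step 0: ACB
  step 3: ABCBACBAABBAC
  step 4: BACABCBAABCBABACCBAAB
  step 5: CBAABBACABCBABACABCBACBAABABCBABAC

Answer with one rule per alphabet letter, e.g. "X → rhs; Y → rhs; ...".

A->BA, B->C, C->AB

  step 4 ⇒ step 5: BACABCBAABCBABACCBAAB ⇒ C·BA·AB·BA·C·AB·C·BA·BA·C·AB·C·BA·C·BA·AB·AB·C·BA·BA·C
    A ↦ BA
    B ↦ C
    C ↦ AB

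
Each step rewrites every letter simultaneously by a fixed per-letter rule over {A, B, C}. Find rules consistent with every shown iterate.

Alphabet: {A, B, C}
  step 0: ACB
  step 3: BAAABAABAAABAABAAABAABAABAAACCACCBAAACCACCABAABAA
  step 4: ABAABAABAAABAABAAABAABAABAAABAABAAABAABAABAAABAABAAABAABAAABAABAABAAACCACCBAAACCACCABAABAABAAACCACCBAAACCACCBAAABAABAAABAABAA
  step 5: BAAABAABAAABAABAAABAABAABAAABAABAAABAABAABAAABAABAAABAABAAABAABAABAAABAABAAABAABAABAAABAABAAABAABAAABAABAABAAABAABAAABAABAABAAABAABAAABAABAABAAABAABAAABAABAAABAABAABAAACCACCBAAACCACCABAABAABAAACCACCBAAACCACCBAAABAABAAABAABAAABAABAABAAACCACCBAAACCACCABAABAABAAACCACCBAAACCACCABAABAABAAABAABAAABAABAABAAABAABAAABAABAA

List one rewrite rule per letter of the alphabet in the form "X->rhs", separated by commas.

A->BAA, B->A, C->ACC

  step 4 ⇒ step 5: ABAABAABAAABAABAAABAABAABAAABAABAAABAABAABAAABAABAAABAABAAABAABAABAAACCACCBAAACCACCABAABAABAAACCACCBAAACCACCBAAABAABAAABAABAA ⇒ BAA·A·BAA·BAA·A·BAA·BAA·A·BAA·BAA·BAA·A·BAA·BAA·A·BAA·BAA·BAA·A·BAA·BAA·A·BAA·BAA·A·BAA·BAA·BAA·A·BAA·BAA·A·BAA·BAA·BAA·A·BAA·BAA·A·BAA·BAA·A·BAA·BAA·BAA·A·BAA·BAA·A·BAA·BAA·BAA·A·BAA·BAA·A·BAA·BAA·BAA·A·BAA·BAA·A·BAA·BAA·A·BAA·BAA·BAA·ACC·ACC·BAA·ACC·ACC·A·BAA·BAA·BAA·ACC·ACC·BAA·ACC·ACC·BAA·A·BAA·BAA·A·BAA·BAA·A·BAA·BAA·BAA·ACC·ACC·BAA·ACC·ACC·A·BAA·BAA·BAA·ACC·ACC·BAA·ACC·ACC·A·BAA·BAA·BAA·A·BAA·BAA·A·BAA·BAA·BAA·A·BAA·BAA·A·BAA·BAA
    A ↦ BAA
    B ↦ A
    C ↦ ACC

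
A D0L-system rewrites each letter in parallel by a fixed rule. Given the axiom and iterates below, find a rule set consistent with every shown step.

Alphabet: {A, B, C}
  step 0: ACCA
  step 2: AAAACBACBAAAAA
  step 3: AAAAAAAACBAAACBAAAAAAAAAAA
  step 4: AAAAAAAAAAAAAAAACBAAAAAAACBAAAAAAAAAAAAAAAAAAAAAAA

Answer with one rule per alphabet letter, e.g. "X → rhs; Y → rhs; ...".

  step 3 ⇒ step 4: AAAAAAAACBAAACBAAAAAAAAAAA ⇒ AA·AA·AA·AA·AA·AA·AA·AA·CB·A·AA·AA·AA·CB·A·AA·AA·AA·AA·AA·AA·AA·AA·AA·AA·AA
    A ↦ AA
    B ↦ A
    C ↦ CB

A->AA, B->A, C->CB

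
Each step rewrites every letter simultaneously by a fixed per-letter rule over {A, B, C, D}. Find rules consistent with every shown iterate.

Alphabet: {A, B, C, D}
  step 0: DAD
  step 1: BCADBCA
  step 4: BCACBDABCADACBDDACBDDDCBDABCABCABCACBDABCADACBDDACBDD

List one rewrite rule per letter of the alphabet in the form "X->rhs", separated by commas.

  step 0 ⇒ step 1: DAD ⇒ BCA·D·BCA
    A ↦ D
    D ↦ BCA
    B ↦ A  (constrained at step 1)
    C ↦ CBD  (constrained at step 1)

A->D, B->A, C->CBD, D->BCA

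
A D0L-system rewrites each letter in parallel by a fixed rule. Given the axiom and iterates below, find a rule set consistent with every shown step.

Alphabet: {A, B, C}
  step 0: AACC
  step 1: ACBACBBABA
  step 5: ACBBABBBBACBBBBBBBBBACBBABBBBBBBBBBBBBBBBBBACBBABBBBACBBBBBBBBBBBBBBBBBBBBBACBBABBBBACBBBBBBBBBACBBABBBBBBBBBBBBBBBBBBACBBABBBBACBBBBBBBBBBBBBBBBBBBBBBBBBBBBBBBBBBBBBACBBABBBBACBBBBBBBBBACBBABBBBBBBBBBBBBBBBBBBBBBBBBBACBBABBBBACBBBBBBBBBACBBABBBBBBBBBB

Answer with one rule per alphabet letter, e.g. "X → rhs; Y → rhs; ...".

  step 0 ⇒ step 1: AACC ⇒ ACB·ACB·BA·BA
    A ↦ ACB
    C ↦ BA
    B ↦ BB  (constrained at step 1)

A->ACB, B->BB, C->BA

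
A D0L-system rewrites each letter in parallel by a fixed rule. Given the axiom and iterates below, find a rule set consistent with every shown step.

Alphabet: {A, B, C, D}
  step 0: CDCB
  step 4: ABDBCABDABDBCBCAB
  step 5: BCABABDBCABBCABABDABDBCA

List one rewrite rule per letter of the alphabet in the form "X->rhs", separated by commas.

  step 4 ⇒ step 5: ABDBCABDABDBCBCAB ⇒ BC·A·B·A·BD·BC·A·B·BC·A·B·A·BD·A·BD·BC·A
    A ↦ BC
    B ↦ A
    C ↦ BD
    D ↦ B

A->BC, B->A, C->BD, D->B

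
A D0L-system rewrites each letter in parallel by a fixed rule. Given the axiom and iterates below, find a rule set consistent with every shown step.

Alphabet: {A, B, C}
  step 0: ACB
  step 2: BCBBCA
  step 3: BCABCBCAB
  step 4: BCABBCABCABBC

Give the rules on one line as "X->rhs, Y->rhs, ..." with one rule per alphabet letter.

A->B, B->BC, C->A

  step 3 ⇒ step 4: BCABCBCAB ⇒ BC·A·B·BC·A·BC·A·B·BC
    A ↦ B
    B ↦ BC
    C ↦ A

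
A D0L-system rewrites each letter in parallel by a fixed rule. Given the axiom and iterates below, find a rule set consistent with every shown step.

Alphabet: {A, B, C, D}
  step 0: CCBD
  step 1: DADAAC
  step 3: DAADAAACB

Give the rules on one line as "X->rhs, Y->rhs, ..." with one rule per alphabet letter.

A->B, B->A, C->DA, D->C

  step 0 ⇒ step 1: CCBD ⇒ DA·DA·A·C
    B ↦ A
    C ↦ DA
    D ↦ C
    A ↦ B  (constrained at step 1)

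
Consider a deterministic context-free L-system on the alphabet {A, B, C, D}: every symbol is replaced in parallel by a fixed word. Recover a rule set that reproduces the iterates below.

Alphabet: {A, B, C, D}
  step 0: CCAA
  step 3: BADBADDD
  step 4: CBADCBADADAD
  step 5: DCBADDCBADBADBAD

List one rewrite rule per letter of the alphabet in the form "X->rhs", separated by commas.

A->B, B->C, C->D, D->AD

  step 4 ⇒ step 5: CBADCBADADAD ⇒ D·C·B·AD·D·C·B·AD·B·AD·B·AD
    A ↦ B
    B ↦ C
    C ↦ D
    D ↦ AD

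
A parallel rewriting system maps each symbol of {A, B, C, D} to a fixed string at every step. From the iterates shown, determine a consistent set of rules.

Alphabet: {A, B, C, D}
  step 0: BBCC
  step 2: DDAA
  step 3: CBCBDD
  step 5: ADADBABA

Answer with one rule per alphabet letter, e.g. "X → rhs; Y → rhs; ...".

A->D, B->A, C->B, D->CB

  step 2 ⇒ step 3: DDAA ⇒ CB·CB·D·D
    A ↦ D
    D ↦ CB
    B ↦ A  (constrained at step 0)
    C ↦ B  (constrained at step 0)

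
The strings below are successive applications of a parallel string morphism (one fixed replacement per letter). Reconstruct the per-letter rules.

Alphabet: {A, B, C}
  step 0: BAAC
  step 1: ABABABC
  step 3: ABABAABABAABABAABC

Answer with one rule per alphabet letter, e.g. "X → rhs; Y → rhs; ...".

  step 0 ⇒ step 1: BAAC ⇒ A·BA·BA·BC
    A ↦ BA
    B ↦ A
    C ↦ BC

A->BA, B->A, C->BC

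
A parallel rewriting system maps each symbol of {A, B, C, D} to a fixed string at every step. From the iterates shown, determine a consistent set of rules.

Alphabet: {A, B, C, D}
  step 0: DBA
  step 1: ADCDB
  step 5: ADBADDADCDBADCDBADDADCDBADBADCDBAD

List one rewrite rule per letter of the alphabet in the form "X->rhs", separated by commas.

A->B, B->CD, C->D, D->AD

  step 0 ⇒ step 1: DBA ⇒ AD·CD·B
    A ↦ B
    B ↦ CD
    D ↦ AD
    C ↦ D  (constrained at step 1)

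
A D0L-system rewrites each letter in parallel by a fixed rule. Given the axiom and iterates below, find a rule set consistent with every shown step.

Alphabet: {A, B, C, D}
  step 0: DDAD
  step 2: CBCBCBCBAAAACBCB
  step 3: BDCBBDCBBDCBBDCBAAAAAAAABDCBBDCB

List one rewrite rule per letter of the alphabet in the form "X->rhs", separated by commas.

  step 2 ⇒ step 3: CBCBCBCBAAAACBCB ⇒ BD·CB·BD·CB·BD·CB·BD·CB·AA·AA·AA·AA·BD·CB·BD·CB
    A ↦ AA
    B ↦ CB
    C ↦ BD
    D ↦ BB  (constrained at step 0)

A->AA, B->CB, C->BD, D->BB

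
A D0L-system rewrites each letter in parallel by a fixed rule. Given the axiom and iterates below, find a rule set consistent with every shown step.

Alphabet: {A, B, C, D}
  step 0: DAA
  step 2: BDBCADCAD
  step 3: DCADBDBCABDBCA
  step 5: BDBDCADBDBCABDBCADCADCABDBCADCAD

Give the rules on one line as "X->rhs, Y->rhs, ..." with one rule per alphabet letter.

A->DB, B->D, C->B, D->CA

  step 2 ⇒ step 3: BDBCADCAD ⇒ D·CA·D·B·DB·CA·B·DB·CA
    A ↦ DB
    B ↦ D
    C ↦ B
    D ↦ CA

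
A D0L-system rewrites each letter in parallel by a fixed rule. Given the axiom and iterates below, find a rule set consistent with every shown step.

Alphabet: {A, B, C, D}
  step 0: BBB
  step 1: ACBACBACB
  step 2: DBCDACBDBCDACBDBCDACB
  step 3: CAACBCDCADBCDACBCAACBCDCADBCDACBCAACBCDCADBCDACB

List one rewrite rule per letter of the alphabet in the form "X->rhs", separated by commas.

A->DB, B->ACB, C->CD, D->CA

  step 2 ⇒ step 3: DBCDACBDBCDACBDBCDACB ⇒ CA·ACB·CD·CA·DB·CD·ACB·CA·ACB·CD·CA·DB·CD·ACB·CA·ACB·CD·CA·DB·CD·ACB
    A ↦ DB
    B ↦ ACB
    C ↦ CD
    D ↦ CA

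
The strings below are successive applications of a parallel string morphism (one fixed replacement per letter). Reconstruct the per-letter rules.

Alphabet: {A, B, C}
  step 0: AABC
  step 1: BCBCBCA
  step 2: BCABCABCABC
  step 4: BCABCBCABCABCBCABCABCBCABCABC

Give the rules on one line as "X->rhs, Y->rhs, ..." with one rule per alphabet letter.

A->BC, B->BC, C->A

  step 1 ⇒ step 2: BCBCBCA ⇒ BC·A·BC·A·BC·A·BC
    A ↦ BC
    B ↦ BC
    C ↦ A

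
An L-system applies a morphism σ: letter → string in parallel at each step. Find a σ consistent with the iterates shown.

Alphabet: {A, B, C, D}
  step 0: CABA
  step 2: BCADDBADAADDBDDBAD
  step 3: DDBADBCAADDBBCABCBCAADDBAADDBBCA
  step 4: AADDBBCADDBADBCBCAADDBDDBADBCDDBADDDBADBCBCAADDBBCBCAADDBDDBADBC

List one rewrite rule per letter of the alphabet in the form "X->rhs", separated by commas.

  step 3 ⇒ step 4: DDBADBCAADDBBCABCBCAADDBAADDBBCA ⇒ A·A·DDB·BC·A·DDB·AD·BC·BC·A·A·DDB·DDB·AD·BC·DDB·AD·DDB·AD·BC·BC·A·A·DDB·BC·BC·A·A·DDB·DDB·AD·BC
    A ↦ BC
    B ↦ DDB
    C ↦ AD
    D ↦ A

A->BC, B->DDB, C->AD, D->A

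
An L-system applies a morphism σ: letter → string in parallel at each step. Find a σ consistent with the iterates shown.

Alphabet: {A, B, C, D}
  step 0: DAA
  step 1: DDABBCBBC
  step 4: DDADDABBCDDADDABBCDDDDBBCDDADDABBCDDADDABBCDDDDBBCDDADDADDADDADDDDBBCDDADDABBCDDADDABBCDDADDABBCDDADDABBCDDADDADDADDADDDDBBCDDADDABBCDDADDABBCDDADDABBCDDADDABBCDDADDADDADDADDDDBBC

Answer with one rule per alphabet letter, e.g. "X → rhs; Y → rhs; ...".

  step 0 ⇒ step 1: DAA ⇒ DDA·BBC·BBC
    A ↦ BBC
    D ↦ DDA
    B ↦ DD  (constrained at step 1)
    C ↦ BBC  (constrained at step 1)

A->BBC, B->DD, C->BBC, D->DDA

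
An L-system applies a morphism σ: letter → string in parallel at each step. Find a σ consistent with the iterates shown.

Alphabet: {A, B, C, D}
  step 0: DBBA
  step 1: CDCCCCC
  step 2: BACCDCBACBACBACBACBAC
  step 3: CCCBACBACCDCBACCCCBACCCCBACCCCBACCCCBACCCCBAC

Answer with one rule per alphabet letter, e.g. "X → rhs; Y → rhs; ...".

A->CC, B->C, C->BAC, D->CDC

  step 2 ⇒ step 3: BACCDCBACBACBACBACBAC ⇒ C·CC·BAC·BAC·CDC·BAC·C·CC·BAC·C·CC·BAC·C·CC·BAC·C·CC·BAC·C·CC·BAC
    A ↦ CC
    B ↦ C
    C ↦ BAC
    D ↦ CDC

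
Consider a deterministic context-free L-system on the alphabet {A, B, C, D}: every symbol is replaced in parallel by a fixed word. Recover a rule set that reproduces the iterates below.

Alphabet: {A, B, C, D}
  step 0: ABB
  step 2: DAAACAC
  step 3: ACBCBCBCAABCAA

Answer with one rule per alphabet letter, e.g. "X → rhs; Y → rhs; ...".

  step 2 ⇒ step 3: DAAACAC ⇒ AC·BC·BC·BC·AA·BC·AA
    A ↦ BC
    C ↦ AA
    D ↦ AC
    B ↦ D  (constrained at step 0)

A->BC, B->D, C->AA, D->AC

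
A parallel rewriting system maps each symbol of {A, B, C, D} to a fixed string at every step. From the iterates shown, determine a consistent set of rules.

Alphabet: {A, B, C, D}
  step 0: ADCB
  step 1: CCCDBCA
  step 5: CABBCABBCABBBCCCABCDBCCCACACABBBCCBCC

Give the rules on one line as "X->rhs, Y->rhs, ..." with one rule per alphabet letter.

A->CC, B->CA, C->B, D->CD

  step 0 ⇒ step 1: ADCB ⇒ CC·CD·B·CA
    A ↦ CC
    B ↦ CA
    C ↦ B
    D ↦ CD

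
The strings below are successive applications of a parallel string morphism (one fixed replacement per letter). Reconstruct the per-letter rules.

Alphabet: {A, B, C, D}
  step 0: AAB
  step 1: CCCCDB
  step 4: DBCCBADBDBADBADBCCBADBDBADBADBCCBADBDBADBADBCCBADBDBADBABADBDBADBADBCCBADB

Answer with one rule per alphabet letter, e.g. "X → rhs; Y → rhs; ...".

A->CC, B->DB, C->DBA, D->BA

  step 0 ⇒ step 1: AAB ⇒ CC·CC·DB
    A ↦ CC
    B ↦ DB
    C ↦ DBA  (constrained at step 1)
    D ↦ BA  (constrained at step 1)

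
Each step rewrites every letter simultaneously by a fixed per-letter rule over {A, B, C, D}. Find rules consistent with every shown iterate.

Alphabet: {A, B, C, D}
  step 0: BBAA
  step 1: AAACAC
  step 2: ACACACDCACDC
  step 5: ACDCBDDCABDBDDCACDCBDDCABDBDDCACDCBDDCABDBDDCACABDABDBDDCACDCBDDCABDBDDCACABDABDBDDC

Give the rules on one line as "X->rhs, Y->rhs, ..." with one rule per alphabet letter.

A->AC, B->A, C->DC, D->BD

  step 1 ⇒ step 2: AAACAC ⇒ AC·AC·AC·DC·AC·DC
    A ↦ AC
    C ↦ DC
  step 0 ⇒ step 1: BBAA ⇒ A·A·AC·AC
    B ↦ A
    D ↦ BD  (constrained at step 2)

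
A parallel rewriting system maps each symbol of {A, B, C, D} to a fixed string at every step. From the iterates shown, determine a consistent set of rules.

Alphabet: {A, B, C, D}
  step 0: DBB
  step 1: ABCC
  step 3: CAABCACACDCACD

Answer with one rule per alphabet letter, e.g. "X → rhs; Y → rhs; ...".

A->CD, B->C, C->CA, D->AB

  step 0 ⇒ step 1: DBB ⇒ AB·C·C
    B ↦ C
    D ↦ AB
    A ↦ CD  (constrained at step 1)
    C ↦ CA  (constrained at step 1)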